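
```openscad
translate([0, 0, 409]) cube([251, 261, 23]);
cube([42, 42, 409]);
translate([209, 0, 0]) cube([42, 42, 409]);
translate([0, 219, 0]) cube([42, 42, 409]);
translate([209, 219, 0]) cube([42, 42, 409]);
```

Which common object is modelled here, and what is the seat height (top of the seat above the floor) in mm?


A stool. The seat height is 432 mm.

A 251×261×23 slab at z = 409 on four corner posts — a stool. The seat top is 409 + 23 = 432 mm.


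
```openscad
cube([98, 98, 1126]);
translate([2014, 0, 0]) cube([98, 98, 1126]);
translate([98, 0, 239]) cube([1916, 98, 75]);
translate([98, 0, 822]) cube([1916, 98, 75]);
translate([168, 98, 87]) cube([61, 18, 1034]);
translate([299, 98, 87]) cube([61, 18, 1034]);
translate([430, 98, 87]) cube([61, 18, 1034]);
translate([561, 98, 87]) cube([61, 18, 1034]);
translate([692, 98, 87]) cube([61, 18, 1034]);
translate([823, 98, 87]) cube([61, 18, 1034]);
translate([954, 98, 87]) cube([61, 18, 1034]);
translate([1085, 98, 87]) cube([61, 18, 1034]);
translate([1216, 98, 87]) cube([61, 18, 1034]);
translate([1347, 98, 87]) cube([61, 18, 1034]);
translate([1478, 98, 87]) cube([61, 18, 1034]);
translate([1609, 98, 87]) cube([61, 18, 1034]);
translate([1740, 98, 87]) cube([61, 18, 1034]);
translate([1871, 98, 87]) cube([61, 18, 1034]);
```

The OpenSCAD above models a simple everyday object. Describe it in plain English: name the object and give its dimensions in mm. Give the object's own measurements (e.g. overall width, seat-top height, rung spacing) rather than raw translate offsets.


A fence section. Two 98×98 mm posts, 1126 mm tall, stand on the floor with a clear span of 1916 mm between their inner faces. Two horizontal rails of 98×75 mm section span the gap between the posts with their undersides at z = 239 mm and z = 822 mm, flush with the posts' −y face. 14 pickets, each 61 mm wide, 18 mm thick and 1034 mm tall, are fixed to the +y face of the rails with their bottoms at z = 87 mm, spaced across the span with a 70 mm gap after the −x post and between neighbouring pickets, with 82 mm left before the +x post.


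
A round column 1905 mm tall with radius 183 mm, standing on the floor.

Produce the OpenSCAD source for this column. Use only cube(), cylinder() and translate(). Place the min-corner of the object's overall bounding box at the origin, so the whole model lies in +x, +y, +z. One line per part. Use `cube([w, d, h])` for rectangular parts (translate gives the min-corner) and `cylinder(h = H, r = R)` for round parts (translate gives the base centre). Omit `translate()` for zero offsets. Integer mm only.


translate([183, 183, 0]) cylinder(h = 1905, r = 183);


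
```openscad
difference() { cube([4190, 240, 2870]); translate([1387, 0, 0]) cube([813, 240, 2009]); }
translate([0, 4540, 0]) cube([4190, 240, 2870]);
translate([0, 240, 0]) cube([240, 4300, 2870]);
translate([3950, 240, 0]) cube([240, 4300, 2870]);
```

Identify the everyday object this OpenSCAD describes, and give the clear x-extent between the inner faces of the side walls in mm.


A single room. The interior width is 3710 mm.

Four walls enclosing a rectangle with a door in the front wall — a room. Outside width 4190 minus two 240 mm walls gives 3710 mm.


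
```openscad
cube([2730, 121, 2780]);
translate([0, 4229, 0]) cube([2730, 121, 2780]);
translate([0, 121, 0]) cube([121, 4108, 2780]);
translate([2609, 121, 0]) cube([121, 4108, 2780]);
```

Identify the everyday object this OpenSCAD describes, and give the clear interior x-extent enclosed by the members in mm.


A house (or room) frame. The interior width is 2488 mm.

Four 2780 mm walls enclosing a rectangle with no floor or roof — a room or house frame. Outside width is 2730 mm and wall thickness is 121 mm, so the interior width is 2730 − 2 × 121 = 2488 mm.


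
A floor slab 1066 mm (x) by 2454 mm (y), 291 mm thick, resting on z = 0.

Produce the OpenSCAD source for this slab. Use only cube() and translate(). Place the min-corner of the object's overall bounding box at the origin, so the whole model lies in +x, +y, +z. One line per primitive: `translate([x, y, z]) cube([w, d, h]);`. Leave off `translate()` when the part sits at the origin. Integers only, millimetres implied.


cube([1066, 2454, 291]);


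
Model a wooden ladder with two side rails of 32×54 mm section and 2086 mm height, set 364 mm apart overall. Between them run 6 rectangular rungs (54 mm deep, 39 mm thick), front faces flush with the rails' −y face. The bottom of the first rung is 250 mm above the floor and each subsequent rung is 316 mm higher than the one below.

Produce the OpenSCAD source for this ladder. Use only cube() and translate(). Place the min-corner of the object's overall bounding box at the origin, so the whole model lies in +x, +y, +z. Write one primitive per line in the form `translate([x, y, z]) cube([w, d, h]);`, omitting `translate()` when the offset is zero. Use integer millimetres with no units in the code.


cube([32, 54, 2086]);
translate([332, 0, 0]) cube([32, 54, 2086]);
translate([32, 0, 250]) cube([300, 54, 39]);
translate([32, 0, 566]) cube([300, 54, 39]);
translate([32, 0, 882]) cube([300, 54, 39]);
translate([32, 0, 1198]) cube([300, 54, 39]);
translate([32, 0, 1514]) cube([300, 54, 39]);
translate([32, 0, 1830]) cube([300, 54, 39]);


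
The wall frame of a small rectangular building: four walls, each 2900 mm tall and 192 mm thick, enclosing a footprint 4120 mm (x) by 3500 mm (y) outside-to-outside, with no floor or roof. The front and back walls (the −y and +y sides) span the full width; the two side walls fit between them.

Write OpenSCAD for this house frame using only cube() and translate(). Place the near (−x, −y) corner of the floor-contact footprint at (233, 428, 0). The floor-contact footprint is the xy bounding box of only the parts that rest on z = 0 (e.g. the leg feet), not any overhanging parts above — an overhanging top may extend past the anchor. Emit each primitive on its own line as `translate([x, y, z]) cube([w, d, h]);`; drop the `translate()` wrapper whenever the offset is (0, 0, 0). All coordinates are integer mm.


translate([233, 428, 0]) cube([4120, 192, 2900]);
translate([233, 3736, 0]) cube([4120, 192, 2900]);
translate([233, 620, 0]) cube([192, 3116, 2900]);
translate([4161, 620, 0]) cube([192, 3116, 2900]);


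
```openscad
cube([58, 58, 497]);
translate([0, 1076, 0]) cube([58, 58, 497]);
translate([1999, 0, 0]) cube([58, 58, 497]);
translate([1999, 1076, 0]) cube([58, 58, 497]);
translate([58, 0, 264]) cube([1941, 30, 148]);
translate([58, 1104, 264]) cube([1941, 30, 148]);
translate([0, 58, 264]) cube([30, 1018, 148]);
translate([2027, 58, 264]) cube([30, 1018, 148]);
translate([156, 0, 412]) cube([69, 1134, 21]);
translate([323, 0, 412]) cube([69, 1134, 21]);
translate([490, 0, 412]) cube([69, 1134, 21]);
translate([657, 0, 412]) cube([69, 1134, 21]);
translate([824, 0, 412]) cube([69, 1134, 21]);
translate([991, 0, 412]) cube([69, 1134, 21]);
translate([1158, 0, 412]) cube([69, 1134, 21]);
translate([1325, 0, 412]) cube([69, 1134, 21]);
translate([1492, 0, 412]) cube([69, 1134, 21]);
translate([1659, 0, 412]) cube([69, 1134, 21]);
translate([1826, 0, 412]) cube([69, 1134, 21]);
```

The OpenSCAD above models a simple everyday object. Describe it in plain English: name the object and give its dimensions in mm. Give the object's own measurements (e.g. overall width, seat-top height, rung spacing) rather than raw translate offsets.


A bed frame 2057 mm long (x) by 1134 mm wide (y). Four 58×58 mm corner posts, 497 mm tall, at the corners of the footprint. Four rails of 30 mm thickness and 148 mm height run between adjacent posts with their undersides at z = 264 mm, their outer faces flush with the outside of the frame (the two x-running rails run between the posts' inner faces; the two y-running rails run between the posts' inner faces). 11 slats, each 69 mm wide (x) and 21 mm thick, lie across the top of the two x-running rails, running the full 1134 mm width of the frame in y; along x they sit between the end posts with a 98 mm gap after the −x posts and between neighbouring slats, leaving 104 mm before the +x posts.


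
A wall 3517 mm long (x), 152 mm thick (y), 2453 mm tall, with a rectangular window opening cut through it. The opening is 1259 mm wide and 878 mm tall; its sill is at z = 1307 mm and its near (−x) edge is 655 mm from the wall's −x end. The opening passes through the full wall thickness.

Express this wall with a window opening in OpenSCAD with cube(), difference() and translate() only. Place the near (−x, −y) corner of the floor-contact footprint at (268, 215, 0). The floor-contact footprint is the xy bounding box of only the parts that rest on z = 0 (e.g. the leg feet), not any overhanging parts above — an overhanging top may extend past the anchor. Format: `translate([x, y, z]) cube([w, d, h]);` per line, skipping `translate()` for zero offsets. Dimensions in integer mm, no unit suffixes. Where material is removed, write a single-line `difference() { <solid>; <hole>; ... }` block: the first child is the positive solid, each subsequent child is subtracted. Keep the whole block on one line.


difference() { translate([268, 215, 0]) cube([3517, 152, 2453]); translate([923, 215, 1307]) cube([1259, 152, 878]); }


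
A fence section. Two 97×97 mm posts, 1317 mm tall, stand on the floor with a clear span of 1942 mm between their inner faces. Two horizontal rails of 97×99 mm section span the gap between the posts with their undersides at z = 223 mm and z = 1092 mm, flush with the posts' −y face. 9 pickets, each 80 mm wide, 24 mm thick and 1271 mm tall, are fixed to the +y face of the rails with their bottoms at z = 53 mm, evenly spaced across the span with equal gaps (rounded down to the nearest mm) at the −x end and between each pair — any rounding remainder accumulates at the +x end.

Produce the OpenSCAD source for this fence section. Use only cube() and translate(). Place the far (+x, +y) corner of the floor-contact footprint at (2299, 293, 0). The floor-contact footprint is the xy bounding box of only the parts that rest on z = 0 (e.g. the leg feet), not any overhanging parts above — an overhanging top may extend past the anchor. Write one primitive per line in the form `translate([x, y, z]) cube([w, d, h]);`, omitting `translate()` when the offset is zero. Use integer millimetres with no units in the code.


translate([163, 196, 0]) cube([97, 97, 1317]);
translate([2202, 196, 0]) cube([97, 97, 1317]);
translate([260, 196, 223]) cube([1942, 97, 99]);
translate([260, 196, 1092]) cube([1942, 97, 99]);
translate([382, 293, 53]) cube([80, 24, 1271]);
translate([584, 293, 53]) cube([80, 24, 1271]);
translate([786, 293, 53]) cube([80, 24, 1271]);
translate([988, 293, 53]) cube([80, 24, 1271]);
translate([1190, 293, 53]) cube([80, 24, 1271]);
translate([1392, 293, 53]) cube([80, 24, 1271]);
translate([1594, 293, 53]) cube([80, 24, 1271]);
translate([1796, 293, 53]) cube([80, 24, 1271]);
translate([1998, 293, 53]) cube([80, 24, 1271]);


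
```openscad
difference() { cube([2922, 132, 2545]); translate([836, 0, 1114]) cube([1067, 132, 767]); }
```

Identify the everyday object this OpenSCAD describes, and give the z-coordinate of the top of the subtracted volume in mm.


A wall with a window opening. The window head height is 1881 mm.

A wall with a rectangular opening subtracted — a window. Sill at z = 1114, opening 767 mm tall, so the head is at 1114 + 767 = 1881 mm.


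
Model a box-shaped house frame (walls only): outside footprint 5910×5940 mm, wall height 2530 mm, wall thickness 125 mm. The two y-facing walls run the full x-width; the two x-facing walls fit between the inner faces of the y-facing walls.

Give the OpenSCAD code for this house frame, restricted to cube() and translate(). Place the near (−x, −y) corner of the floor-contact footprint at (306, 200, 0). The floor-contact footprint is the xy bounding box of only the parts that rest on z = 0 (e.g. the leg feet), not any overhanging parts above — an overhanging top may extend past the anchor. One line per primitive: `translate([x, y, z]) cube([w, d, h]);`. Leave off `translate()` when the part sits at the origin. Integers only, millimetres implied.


translate([306, 200, 0]) cube([5910, 125, 2530]);
translate([306, 6015, 0]) cube([5910, 125, 2530]);
translate([306, 325, 0]) cube([125, 5690, 2530]);
translate([6091, 325, 0]) cube([125, 5690, 2530]);


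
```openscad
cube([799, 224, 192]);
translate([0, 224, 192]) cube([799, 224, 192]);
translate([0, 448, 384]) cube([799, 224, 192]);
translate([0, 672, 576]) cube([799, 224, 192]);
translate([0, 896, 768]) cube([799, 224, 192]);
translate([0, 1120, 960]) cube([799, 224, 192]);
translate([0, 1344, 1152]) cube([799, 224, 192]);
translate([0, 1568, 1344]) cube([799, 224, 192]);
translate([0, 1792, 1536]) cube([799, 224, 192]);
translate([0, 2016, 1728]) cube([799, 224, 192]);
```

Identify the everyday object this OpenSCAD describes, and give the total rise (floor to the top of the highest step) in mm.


A staircase. The total rise is 1920 mm.

10 identical blocks, each offset up and back from the previous — a staircase. Each step is 192 mm tall and there are 10 of them, so the total rise is 10 × 192 = 1920 mm.


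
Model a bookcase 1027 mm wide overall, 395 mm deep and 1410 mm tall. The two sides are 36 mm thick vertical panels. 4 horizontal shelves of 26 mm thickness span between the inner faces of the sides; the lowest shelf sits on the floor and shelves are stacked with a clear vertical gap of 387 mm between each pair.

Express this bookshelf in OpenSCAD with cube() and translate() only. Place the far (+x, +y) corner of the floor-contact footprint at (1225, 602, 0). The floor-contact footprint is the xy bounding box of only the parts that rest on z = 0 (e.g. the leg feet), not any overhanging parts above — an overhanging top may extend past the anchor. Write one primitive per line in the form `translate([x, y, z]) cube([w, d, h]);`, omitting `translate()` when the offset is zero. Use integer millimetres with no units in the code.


translate([198, 207, 0]) cube([36, 395, 1410]);
translate([1189, 207, 0]) cube([36, 395, 1410]);
translate([234, 207, 0]) cube([955, 395, 26]);
translate([234, 207, 413]) cube([955, 395, 26]);
translate([234, 207, 826]) cube([955, 395, 26]);
translate([234, 207, 1239]) cube([955, 395, 26]);


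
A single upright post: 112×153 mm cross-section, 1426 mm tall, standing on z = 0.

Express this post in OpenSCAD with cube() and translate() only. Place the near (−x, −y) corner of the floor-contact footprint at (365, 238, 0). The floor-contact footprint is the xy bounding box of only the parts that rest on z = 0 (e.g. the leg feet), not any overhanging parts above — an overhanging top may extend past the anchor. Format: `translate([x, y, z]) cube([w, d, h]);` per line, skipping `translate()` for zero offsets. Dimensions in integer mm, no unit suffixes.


translate([365, 238, 0]) cube([112, 153, 1426]);


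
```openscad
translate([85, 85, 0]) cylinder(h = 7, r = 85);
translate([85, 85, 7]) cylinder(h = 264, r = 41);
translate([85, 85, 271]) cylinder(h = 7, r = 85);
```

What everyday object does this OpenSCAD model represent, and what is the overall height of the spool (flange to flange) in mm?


A spool. The overall height is 278 mm.

Three coaxial cylinders, large–small–large — a spool. Two 7 mm flanges and a 264 mm core give 7 + 264 + 7 = 278 mm.


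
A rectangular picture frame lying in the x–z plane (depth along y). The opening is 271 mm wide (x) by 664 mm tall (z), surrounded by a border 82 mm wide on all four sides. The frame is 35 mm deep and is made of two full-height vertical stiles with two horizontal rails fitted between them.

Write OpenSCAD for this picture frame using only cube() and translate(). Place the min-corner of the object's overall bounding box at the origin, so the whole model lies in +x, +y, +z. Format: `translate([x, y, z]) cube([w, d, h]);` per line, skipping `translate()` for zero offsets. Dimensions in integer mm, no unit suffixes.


cube([82, 35, 828]);
translate([353, 0, 0]) cube([82, 35, 828]);
translate([82, 0, 0]) cube([271, 35, 82]);
translate([82, 0, 746]) cube([271, 35, 82]);


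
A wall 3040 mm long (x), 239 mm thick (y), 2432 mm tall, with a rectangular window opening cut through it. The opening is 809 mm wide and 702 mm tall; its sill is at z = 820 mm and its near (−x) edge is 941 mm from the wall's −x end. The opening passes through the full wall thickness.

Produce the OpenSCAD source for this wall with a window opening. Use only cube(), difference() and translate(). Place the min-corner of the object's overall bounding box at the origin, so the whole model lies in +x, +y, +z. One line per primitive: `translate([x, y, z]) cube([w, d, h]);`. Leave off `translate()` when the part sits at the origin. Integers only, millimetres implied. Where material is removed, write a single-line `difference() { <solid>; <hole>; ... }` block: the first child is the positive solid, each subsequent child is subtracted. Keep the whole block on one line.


difference() { cube([3040, 239, 2432]); translate([941, 0, 820]) cube([809, 239, 702]); }


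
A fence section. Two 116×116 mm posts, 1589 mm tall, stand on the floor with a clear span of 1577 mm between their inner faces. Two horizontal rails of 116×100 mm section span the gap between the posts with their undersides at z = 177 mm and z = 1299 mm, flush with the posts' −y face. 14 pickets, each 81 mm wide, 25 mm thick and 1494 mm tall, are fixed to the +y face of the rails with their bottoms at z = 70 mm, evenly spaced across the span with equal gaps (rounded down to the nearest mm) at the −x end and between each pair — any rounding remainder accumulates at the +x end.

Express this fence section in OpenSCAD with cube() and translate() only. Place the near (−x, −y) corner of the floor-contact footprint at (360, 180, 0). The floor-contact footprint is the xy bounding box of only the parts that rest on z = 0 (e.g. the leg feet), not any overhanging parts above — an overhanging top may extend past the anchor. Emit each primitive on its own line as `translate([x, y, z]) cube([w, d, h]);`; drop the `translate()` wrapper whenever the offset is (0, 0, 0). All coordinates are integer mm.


translate([360, 180, 0]) cube([116, 116, 1589]);
translate([2053, 180, 0]) cube([116, 116, 1589]);
translate([476, 180, 177]) cube([1577, 116, 100]);
translate([476, 180, 1299]) cube([1577, 116, 100]);
translate([505, 296, 70]) cube([81, 25, 1494]);
translate([615, 296, 70]) cube([81, 25, 1494]);
translate([725, 296, 70]) cube([81, 25, 1494]);
translate([835, 296, 70]) cube([81, 25, 1494]);
translate([945, 296, 70]) cube([81, 25, 1494]);
translate([1055, 296, 70]) cube([81, 25, 1494]);
translate([1165, 296, 70]) cube([81, 25, 1494]);
translate([1275, 296, 70]) cube([81, 25, 1494]);
translate([1385, 296, 70]) cube([81, 25, 1494]);
translate([1495, 296, 70]) cube([81, 25, 1494]);
translate([1605, 296, 70]) cube([81, 25, 1494]);
translate([1715, 296, 70]) cube([81, 25, 1494]);
translate([1825, 296, 70]) cube([81, 25, 1494]);
translate([1935, 296, 70]) cube([81, 25, 1494]);


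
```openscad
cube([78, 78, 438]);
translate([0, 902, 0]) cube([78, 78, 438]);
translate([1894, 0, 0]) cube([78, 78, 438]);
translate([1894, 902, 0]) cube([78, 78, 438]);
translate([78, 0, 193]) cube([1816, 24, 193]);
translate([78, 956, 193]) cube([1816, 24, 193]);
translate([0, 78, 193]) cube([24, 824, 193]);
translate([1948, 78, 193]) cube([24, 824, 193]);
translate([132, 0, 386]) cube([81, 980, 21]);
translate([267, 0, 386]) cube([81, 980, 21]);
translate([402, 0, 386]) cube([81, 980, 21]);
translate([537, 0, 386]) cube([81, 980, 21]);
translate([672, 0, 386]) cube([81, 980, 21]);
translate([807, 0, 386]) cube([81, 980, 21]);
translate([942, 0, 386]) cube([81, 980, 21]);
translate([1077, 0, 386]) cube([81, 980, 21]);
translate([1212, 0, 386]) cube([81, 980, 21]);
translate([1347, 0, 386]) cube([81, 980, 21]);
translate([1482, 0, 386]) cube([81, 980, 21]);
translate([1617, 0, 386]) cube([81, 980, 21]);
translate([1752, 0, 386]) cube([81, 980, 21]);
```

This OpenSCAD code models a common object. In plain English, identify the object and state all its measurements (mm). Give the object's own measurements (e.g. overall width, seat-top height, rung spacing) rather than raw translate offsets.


A bed frame 1972 mm long (x) by 980 mm wide (y). Four 78×78 mm corner posts, 438 mm tall, at the corners of the footprint. Four rails of 24 mm thickness and 193 mm height run between adjacent posts with their undersides at z = 193 mm, their outer faces flush with the outside of the frame (the two x-running rails run between the posts' inner faces; the two y-running rails run between the posts' inner faces). 13 slats, each 81 mm wide (x) and 21 mm thick, lie across the top of the two x-running rails, running the full 980 mm width of the frame in y; along x they sit between the end posts with a 54 mm gap after the −x posts and between neighbouring slats, leaving 61 mm before the +x posts.


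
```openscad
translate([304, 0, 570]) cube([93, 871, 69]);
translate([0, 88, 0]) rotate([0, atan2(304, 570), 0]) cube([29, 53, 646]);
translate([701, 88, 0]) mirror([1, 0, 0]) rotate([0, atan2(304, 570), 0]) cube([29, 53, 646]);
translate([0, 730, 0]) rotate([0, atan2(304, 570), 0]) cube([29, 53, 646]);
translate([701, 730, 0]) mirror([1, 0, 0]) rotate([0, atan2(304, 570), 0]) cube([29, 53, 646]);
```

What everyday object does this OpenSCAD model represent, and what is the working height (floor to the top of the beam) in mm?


A sawhorse. The overall height is 639 mm.

A beam across two mirrored pairs of raked legs — a sawhorse. The beam's underside is at z = 570 (matching the legs' vertical rise in atan2(304, 570)) and the beam is 69 mm tall, so its top is at 570 + 69 = 639 mm. The raked legs top out at the beam's underside, so that is the highest point.


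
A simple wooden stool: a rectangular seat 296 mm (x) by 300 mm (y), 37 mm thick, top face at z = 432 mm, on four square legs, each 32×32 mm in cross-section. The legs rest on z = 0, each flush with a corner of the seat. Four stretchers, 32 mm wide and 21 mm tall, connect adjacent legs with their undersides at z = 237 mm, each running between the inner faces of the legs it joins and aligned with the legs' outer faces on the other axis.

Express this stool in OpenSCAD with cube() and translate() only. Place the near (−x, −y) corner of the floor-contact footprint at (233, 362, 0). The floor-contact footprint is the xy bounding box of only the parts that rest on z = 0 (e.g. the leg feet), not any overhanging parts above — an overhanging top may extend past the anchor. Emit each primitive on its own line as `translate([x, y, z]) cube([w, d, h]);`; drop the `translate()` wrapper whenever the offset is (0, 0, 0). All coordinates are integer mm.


translate([233, 362, 395]) cube([296, 300, 37]);
translate([233, 362, 0]) cube([32, 32, 395]);
translate([497, 362, 0]) cube([32, 32, 395]);
translate([233, 630, 0]) cube([32, 32, 395]);
translate([497, 630, 0]) cube([32, 32, 395]);
translate([265, 362, 237]) cube([232, 32, 21]);
translate([265, 630, 237]) cube([232, 32, 21]);
translate([233, 394, 237]) cube([32, 236, 21]);
translate([497, 394, 237]) cube([32, 236, 21]);


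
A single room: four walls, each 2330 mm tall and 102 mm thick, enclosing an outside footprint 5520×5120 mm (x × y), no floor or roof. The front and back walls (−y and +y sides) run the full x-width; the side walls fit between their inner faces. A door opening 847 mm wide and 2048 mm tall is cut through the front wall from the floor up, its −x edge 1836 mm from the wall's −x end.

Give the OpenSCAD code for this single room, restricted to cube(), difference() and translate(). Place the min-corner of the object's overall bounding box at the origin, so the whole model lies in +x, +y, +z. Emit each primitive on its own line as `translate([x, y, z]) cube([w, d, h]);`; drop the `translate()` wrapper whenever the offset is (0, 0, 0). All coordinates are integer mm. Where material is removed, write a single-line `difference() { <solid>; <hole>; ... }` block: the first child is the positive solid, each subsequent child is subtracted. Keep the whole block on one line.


difference() { cube([5520, 102, 2330]); translate([1836, 0, 0]) cube([847, 102, 2048]); }
translate([0, 5018, 0]) cube([5520, 102, 2330]);
translate([0, 102, 0]) cube([102, 4916, 2330]);
translate([5418, 102, 0]) cube([102, 4916, 2330]);


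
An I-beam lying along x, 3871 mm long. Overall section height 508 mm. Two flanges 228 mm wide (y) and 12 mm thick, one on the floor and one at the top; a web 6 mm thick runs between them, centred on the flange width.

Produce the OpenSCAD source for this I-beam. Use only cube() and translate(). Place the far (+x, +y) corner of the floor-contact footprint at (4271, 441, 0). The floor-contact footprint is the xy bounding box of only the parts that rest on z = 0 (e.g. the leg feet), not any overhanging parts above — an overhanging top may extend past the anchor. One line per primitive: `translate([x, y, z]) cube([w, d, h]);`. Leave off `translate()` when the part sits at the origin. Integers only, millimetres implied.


translate([400, 213, 0]) cube([3871, 228, 12]);
translate([400, 324, 12]) cube([3871, 6, 484]);
translate([400, 213, 496]) cube([3871, 228, 12]);


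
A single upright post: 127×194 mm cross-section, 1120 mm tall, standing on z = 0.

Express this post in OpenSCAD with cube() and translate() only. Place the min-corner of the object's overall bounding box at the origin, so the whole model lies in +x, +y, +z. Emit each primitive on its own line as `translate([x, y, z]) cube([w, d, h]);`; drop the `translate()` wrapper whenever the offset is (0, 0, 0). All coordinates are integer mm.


cube([127, 194, 1120]);


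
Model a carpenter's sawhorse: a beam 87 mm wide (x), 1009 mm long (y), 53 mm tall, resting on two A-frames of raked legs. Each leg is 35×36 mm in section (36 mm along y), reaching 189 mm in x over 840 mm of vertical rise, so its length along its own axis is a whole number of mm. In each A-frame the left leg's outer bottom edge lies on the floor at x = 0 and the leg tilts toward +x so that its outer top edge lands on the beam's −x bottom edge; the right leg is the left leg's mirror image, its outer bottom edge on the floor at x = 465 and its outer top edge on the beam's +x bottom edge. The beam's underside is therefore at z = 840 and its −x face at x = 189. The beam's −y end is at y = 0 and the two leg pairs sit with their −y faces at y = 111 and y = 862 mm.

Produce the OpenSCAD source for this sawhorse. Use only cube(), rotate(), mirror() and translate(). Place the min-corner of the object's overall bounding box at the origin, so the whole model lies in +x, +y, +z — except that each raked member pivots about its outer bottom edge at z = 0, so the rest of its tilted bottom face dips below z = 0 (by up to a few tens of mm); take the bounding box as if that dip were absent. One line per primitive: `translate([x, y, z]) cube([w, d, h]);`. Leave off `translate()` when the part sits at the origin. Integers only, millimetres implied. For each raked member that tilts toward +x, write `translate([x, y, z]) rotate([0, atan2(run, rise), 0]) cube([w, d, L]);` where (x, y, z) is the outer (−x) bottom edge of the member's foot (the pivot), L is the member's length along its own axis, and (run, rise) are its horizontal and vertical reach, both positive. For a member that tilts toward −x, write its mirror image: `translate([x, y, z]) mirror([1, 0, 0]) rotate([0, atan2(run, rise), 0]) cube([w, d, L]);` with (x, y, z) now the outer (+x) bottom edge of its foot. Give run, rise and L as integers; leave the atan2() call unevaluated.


// leg length = √(189² + 840²) = 861
// right-leg outer foot x = 2·189 + 87 = 465
// beam min-corner = (189, 0, 840)
translate([189, 0, 840]) cube([87, 1009, 53]);
translate([0, 111, 0]) rotate([0, atan2(189, 840), 0]) cube([35, 36, 861]);
translate([465, 111, 0]) mirror([1, 0, 0]) rotate([0, atan2(189, 840), 0]) cube([35, 36, 861]);
translate([0, 862, 0]) rotate([0, atan2(189, 840), 0]) cube([35, 36, 861]);
translate([465, 862, 0]) mirror([1, 0, 0]) rotate([0, atan2(189, 840), 0]) cube([35, 36, 861]);


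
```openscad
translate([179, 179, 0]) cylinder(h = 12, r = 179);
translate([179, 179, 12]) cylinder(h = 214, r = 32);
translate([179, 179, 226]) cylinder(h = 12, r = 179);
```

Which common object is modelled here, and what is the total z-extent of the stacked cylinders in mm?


A spool. The overall height is 238 mm.

Three coaxial cylinders, large–small–large — a spool. Two 12 mm flanges and a 214 mm core give 12 + 214 + 12 = 238 mm.


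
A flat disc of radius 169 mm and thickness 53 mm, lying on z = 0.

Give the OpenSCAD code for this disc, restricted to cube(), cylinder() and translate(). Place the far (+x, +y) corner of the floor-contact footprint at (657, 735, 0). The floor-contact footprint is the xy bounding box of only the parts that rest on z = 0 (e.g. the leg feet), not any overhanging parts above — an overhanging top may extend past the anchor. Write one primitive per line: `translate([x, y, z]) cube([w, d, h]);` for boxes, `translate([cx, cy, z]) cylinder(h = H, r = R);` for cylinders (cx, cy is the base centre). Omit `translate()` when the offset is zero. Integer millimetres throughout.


translate([488, 566, 0]) cylinder(h = 53, r = 169);


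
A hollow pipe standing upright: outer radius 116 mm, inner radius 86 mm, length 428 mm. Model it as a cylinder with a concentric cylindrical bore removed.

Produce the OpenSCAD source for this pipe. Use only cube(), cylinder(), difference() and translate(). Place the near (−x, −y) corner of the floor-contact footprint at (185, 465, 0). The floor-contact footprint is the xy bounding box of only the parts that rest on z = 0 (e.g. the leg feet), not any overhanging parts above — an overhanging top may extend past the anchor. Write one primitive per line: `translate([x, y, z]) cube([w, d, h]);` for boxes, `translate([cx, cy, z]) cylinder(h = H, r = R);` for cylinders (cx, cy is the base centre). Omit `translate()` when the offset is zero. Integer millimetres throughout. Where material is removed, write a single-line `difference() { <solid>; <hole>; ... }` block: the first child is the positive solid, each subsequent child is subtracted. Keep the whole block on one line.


difference() { translate([301, 581, 0]) cylinder(h = 428, r = 116); translate([301, 581, 0]) cylinder(h = 428, r = 86); }


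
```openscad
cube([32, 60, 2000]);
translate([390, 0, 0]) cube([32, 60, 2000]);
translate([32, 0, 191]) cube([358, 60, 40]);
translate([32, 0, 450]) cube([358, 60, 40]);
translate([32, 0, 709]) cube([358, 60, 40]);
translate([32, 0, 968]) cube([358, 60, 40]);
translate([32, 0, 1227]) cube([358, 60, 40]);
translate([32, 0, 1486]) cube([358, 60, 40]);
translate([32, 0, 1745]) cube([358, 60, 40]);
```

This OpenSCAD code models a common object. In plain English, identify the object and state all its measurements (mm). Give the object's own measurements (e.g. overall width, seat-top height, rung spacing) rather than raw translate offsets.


A straight ladder. Two 32×60 mm vertical rails, 2000 mm tall, stand 422 mm apart (outside-to-outside) with their front faces coplanar on the −y side. 7 rungs, each 60 mm deep and 40 mm tall, span between the inner faces of the rails, front faces flush with the rails. The lowest rung's underside is at z = 191 mm and rungs are spaced 259 mm apart (underside to underside).


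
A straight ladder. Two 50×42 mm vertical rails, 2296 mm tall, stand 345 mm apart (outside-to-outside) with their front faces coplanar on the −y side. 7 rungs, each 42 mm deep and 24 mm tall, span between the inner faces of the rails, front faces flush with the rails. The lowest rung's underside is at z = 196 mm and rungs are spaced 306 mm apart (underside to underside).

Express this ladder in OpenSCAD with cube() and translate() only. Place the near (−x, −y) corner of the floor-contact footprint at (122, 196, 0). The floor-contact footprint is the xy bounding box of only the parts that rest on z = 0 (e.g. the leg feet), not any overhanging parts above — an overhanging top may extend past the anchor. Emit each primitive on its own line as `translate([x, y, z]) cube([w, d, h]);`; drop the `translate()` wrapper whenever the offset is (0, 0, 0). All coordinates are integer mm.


translate([122, 196, 0]) cube([50, 42, 2296]);
translate([417, 196, 0]) cube([50, 42, 2296]);
translate([172, 196, 196]) cube([245, 42, 24]);
translate([172, 196, 502]) cube([245, 42, 24]);
translate([172, 196, 808]) cube([245, 42, 24]);
translate([172, 196, 1114]) cube([245, 42, 24]);
translate([172, 196, 1420]) cube([245, 42, 24]);
translate([172, 196, 1726]) cube([245, 42, 24]);
translate([172, 196, 2032]) cube([245, 42, 24]);


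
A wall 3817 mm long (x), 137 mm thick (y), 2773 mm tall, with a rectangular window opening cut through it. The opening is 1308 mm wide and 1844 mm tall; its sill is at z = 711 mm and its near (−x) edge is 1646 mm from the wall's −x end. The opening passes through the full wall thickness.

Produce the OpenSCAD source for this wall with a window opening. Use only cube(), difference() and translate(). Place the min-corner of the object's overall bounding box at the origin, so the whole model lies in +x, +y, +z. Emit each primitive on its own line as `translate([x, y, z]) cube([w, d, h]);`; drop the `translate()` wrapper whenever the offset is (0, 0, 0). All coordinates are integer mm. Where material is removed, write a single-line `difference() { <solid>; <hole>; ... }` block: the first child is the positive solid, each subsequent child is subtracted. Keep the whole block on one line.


difference() { cube([3817, 137, 2773]); translate([1646, 0, 711]) cube([1308, 137, 1844]); }


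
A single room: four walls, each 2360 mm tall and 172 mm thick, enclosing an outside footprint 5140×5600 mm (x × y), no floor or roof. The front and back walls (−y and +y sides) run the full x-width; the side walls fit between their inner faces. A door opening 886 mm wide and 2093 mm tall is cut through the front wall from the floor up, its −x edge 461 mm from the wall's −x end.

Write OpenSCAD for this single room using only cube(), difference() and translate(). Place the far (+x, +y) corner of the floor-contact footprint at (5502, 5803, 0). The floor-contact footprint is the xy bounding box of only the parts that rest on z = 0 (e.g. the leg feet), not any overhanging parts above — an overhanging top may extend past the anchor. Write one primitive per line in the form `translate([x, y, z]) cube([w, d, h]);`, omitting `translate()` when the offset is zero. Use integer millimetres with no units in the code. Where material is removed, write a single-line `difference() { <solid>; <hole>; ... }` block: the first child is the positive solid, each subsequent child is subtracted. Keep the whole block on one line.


difference() { translate([362, 203, 0]) cube([5140, 172, 2360]); translate([823, 203, 0]) cube([886, 172, 2093]); }
translate([362, 5631, 0]) cube([5140, 172, 2360]);
translate([362, 375, 0]) cube([172, 5256, 2360]);
translate([5330, 375, 0]) cube([172, 5256, 2360]);


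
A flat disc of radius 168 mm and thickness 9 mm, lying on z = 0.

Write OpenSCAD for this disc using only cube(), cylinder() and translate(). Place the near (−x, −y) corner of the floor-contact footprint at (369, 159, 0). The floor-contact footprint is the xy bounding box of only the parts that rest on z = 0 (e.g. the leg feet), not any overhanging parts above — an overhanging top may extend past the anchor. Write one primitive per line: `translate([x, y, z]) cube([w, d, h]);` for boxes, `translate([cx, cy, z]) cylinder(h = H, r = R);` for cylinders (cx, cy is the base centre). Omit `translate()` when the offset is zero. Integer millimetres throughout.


translate([537, 327, 0]) cylinder(h = 9, r = 168);


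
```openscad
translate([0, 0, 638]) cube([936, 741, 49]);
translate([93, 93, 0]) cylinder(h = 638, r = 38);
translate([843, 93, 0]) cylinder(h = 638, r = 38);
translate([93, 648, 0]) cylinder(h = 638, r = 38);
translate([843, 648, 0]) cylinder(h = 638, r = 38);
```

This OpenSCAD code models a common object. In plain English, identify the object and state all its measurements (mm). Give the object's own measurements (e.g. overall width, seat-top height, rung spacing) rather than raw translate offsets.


A table: top 936 mm (x) × 741 mm (y), 49 mm thick, upper face at z = 687 mm, on four round legs of 76 mm diameter, each leg's bounding box inset 55 mm from the nearest pair of top edges from z = 0 to the bottom of the top.


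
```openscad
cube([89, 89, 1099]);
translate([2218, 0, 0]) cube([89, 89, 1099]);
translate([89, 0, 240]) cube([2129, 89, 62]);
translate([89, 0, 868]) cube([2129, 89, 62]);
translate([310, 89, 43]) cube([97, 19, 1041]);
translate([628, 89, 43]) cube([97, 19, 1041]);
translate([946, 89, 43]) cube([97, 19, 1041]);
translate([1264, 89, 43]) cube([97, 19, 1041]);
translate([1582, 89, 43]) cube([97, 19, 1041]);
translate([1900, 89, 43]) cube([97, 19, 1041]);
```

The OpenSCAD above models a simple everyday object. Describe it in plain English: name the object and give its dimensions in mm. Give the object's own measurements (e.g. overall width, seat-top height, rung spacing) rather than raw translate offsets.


A fence section. Two 89×89 mm posts, 1099 mm tall, stand on the floor with a clear span of 2129 mm between their inner faces. Two horizontal rails of 89×62 mm section span the gap between the posts with their undersides at z = 240 mm and z = 868 mm, flush with the posts' −y face. 6 pickets, each 97 mm wide, 19 mm thick and 1041 mm tall, are fixed to the +y face of the rails with their bottoms at z = 43 mm, spaced across the span with a 221 mm gap after the −x post and between neighbouring pickets and before the +x post.


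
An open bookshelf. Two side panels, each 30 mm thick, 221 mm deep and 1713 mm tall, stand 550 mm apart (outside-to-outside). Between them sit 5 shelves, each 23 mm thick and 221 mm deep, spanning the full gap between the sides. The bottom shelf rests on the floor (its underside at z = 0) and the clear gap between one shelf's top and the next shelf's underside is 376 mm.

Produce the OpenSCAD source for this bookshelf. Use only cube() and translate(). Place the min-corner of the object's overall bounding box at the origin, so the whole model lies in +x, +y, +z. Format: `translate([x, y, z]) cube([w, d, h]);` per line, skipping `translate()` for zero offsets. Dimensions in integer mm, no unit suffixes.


cube([30, 221, 1713]);
translate([520, 0, 0]) cube([30, 221, 1713]);
translate([30, 0, 0]) cube([490, 221, 23]);
translate([30, 0, 399]) cube([490, 221, 23]);
translate([30, 0, 798]) cube([490, 221, 23]);
translate([30, 0, 1197]) cube([490, 221, 23]);
translate([30, 0, 1596]) cube([490, 221, 23]);


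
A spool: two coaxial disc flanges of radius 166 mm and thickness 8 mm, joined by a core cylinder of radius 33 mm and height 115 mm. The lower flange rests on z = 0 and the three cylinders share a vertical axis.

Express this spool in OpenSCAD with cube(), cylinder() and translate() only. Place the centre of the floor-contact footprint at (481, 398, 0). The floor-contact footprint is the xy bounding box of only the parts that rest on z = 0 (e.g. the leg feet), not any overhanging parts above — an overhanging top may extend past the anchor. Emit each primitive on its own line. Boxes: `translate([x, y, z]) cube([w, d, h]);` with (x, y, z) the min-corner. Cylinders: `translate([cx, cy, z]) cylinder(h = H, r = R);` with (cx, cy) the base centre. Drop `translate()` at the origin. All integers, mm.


translate([481, 398, 0]) cylinder(h = 8, r = 166);
translate([481, 398, 8]) cylinder(h = 115, r = 33);
translate([481, 398, 123]) cylinder(h = 8, r = 166);


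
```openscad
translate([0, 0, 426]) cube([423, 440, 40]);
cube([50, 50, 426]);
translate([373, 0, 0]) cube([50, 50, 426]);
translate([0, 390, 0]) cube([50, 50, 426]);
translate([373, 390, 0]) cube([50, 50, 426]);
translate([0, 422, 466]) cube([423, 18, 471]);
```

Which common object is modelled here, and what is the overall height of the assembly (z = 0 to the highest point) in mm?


A chair. The overall height is 937 mm.

A slab on four corner posts with a tall panel at the back — a chair. The seat slab sits at z = 426 with thickness 40, and the 471 mm backrest starts at the seat top, so the overall height is 426 + 40 + 471 = 937 mm.
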